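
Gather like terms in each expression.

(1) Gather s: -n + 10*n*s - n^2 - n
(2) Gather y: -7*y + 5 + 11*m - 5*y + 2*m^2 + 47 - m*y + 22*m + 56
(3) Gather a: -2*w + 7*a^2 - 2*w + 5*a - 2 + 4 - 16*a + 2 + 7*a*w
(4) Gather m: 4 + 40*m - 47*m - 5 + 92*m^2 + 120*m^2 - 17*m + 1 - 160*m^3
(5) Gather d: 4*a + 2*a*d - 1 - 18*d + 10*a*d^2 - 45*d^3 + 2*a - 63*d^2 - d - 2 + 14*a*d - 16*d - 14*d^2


(1) = -n^2 + 10*n*s - 2*n
(2) = 2*m^2 + 33*m + y*(-m - 12) + 108
(3) = 7*a^2 + a*(7*w - 11) - 4*w + 4
(4) = -160*m^3 + 212*m^2 - 24*m
(5) = 6*a - 45*d^3 + d^2*(10*a - 77) + d*(16*a - 35) - 3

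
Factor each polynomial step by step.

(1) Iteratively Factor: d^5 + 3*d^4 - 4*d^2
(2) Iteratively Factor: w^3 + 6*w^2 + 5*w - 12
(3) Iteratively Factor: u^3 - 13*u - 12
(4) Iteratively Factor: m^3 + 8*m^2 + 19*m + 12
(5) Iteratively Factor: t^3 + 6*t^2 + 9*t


(1) = (d + 2)*(d^4 + d^3 - 2*d^2) = d*(d + 2)*(d^3 + d^2 - 2*d) = d^2*(d + 2)*(d^2 + d - 2) = d^2*(d + 2)^2*(d - 1)
(2) = (w + 4)*(w^2 + 2*w - 3) = (w + 3)*(w + 4)*(w - 1)
(3) = (u + 3)*(u^2 - 3*u - 4) = (u + 1)*(u + 3)*(u - 4)
(4) = (m + 3)*(m^2 + 5*m + 4) = (m + 3)*(m + 4)*(m + 1)
(5) = (t)*(t^2 + 6*t + 9) = t*(t + 3)*(t + 3)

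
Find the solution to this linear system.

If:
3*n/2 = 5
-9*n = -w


Then:
n = 10/3
w = 30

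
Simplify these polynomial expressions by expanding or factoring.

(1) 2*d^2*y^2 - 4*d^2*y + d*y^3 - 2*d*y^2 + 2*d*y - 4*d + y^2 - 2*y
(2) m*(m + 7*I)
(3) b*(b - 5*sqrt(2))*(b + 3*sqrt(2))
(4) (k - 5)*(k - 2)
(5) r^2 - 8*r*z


(1) = (2*d + y)*(y - 2)*(d*y + 1)
(2) = m^2 + 7*I*m
(3) = b^3 - 2*sqrt(2)*b^2 - 30*b
(4) = k^2 - 7*k + 10
(5) = r*(r - 8*z)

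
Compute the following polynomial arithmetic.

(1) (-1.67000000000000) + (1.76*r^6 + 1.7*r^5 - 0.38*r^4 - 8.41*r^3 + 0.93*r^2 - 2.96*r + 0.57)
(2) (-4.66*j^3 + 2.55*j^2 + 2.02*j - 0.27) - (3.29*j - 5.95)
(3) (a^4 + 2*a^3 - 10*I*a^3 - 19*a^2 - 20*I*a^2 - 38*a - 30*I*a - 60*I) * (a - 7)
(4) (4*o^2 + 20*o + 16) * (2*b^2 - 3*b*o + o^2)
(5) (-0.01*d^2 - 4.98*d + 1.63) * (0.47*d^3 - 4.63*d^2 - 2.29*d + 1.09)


(1) = 1.76*r^6 + 1.7*r^5 - 0.38*r^4 - 8.41*r^3 + 0.93*r^2 - 2.96*r - 1.1
(2) = -4.66*j^3 + 2.55*j^2 - 1.27*j + 5.68
(3) = a^5 - 5*a^4 - 10*I*a^4 - 33*a^3 + 50*I*a^3 + 95*a^2 + 110*I*a^2 + 266*a + 150*I*a + 420*I
(4) = 8*b^2*o^2 + 40*b^2*o + 32*b^2 - 12*b*o^3 - 60*b*o^2 - 48*b*o + 4*o^4 + 20*o^3 + 16*o^2
(5) = -0.0047*d^5 - 2.2943*d^4 + 23.8464*d^3 + 3.8464*d^2 - 9.1609*d + 1.7767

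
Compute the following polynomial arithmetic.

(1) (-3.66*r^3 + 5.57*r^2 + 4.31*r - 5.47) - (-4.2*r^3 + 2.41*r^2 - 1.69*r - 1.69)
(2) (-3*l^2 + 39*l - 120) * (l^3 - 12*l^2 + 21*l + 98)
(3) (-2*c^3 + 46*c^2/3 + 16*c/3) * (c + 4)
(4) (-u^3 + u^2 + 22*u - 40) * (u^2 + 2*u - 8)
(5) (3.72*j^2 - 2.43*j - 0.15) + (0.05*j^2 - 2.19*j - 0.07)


(1) = 0.54*r^3 + 3.16*r^2 + 6.0*r - 3.78
(2) = -3*l^5 + 75*l^4 - 651*l^3 + 1965*l^2 + 1302*l - 11760
(3) = -2*c^4 + 22*c^3/3 + 200*c^2/3 + 64*c/3
(4) = -u^5 - u^4 + 32*u^3 - 4*u^2 - 256*u + 320
(5) = 3.77*j^2 - 4.62*j - 0.22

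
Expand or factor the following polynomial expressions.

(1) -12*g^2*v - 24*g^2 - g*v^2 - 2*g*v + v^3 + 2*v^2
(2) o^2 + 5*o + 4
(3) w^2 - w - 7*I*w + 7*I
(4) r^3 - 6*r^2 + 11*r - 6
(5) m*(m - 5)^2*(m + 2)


(1) = (-4*g + v)*(3*g + v)*(v + 2)
(2) = (o + 1)*(o + 4)
(3) = (w - 1)*(w - 7*I)
(4) = (r - 3)*(r - 2)*(r - 1)
(5) = m^4 - 8*m^3 + 5*m^2 + 50*m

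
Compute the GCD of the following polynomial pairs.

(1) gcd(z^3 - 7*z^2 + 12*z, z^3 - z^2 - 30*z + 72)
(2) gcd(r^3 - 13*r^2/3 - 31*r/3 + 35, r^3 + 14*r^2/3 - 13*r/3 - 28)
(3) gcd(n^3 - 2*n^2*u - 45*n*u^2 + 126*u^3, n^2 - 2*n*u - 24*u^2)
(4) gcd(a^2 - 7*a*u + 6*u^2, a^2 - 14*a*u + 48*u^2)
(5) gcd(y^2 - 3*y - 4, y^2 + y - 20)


(1) = z^2 - 7*z + 12
(2) = r^2 + 2*r/3 - 7
(3) = -n + 6*u
(4) = -a + 6*u
(5) = y - 4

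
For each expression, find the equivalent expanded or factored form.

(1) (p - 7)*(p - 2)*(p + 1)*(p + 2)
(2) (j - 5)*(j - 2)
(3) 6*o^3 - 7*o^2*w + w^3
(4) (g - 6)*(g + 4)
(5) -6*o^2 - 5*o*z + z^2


(1) = p^4 - 6*p^3 - 11*p^2 + 24*p + 28
(2) = j^2 - 7*j + 10
(3) = (-2*o + w)*(-o + w)*(3*o + w)
(4) = g^2 - 2*g - 24
(5) = (-6*o + z)*(o + z)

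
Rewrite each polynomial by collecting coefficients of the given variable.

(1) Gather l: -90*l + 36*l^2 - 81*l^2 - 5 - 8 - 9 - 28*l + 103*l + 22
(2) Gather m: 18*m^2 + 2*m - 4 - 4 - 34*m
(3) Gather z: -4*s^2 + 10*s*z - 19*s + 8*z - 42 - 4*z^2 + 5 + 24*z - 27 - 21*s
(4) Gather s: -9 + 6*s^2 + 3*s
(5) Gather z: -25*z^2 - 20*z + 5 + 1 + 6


(1) = -45*l^2 - 15*l
(2) = 18*m^2 - 32*m - 8
(3) = -4*s^2 - 40*s - 4*z^2 + z*(10*s + 32) - 64
(4) = 6*s^2 + 3*s - 9
(5) = -25*z^2 - 20*z + 12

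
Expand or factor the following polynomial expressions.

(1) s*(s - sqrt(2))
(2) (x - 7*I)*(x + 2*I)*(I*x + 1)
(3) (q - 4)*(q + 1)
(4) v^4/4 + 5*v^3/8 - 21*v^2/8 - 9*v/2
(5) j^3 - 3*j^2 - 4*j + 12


(1) = s^2 - sqrt(2)*s
(2) = I*x^3 + 6*x^2 + 9*I*x + 14
(3) = q^2 - 3*q - 4
(4) = v*(v/4 + 1)*(v - 3)*(v + 3/2)
(5) = (j - 3)*(j - 2)*(j + 2)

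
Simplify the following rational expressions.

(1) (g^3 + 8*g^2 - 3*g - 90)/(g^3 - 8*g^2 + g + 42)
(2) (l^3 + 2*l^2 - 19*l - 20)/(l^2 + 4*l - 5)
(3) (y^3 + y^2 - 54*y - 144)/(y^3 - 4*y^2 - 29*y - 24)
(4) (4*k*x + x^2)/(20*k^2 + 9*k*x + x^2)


(1) = (g^2 + 11*g + 30)/(g^2 - 5*g - 14)
(2) = (l^2 - 3*l - 4)/(l - 1)
(3) = (y + 6)/(y + 1)
(4) = x/(5*k + x)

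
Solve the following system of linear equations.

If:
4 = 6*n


Then:
n = 2/3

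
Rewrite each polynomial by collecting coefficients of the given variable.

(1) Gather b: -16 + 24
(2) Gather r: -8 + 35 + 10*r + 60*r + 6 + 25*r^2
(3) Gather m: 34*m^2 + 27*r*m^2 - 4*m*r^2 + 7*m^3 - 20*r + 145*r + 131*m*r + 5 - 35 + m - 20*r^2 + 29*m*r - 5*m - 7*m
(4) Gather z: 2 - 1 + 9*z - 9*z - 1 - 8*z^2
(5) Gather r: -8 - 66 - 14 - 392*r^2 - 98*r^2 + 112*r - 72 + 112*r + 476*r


(1) = 8
(2) = 25*r^2 + 70*r + 33
(3) = 7*m^3 + m^2*(27*r + 34) + m*(-4*r^2 + 160*r - 11) - 20*r^2 + 125*r - 30
(4) = -8*z^2
(5) = -490*r^2 + 700*r - 160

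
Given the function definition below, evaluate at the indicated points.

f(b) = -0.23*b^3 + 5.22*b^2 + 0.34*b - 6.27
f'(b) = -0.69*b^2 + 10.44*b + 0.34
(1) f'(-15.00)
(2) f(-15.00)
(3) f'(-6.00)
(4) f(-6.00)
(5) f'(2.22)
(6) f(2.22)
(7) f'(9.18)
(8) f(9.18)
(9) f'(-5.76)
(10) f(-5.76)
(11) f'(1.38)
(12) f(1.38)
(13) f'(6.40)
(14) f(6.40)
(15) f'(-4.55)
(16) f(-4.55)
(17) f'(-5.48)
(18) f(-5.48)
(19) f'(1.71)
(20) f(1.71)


(1) = -311.51
(2) = 1939.38
(3) = -87.14
(4) = 229.29
(5) = 20.12
(6) = 17.69
(7) = 38.03
(8) = 258.82
(9) = -82.69
(10) = 208.91
(11) = 13.43
(12) = 3.54
(13) = 38.89
(14) = 149.42
(15) = -61.45
(16) = 121.92
(17) = -77.59
(18) = 186.48
(19) = 16.17
(20) = 8.43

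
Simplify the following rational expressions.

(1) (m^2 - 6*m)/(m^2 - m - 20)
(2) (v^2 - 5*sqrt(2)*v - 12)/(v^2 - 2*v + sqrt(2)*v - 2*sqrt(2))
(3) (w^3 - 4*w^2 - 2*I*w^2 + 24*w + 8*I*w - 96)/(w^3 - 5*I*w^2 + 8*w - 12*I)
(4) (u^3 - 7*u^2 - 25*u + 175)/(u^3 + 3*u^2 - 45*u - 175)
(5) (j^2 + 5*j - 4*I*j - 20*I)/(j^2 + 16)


(1) = (m^2 - 6*m)/(m^2 - m - 20)
(2) = (v - 6*sqrt(2))/(v - 2)
(3) = (w^2 + w*(-4 + 4*I) - 16*I)/(w^2 + I*w + 2)
(4) = (u - 5)/(u + 5)
(5) = (j + 5)/(j + 4*I)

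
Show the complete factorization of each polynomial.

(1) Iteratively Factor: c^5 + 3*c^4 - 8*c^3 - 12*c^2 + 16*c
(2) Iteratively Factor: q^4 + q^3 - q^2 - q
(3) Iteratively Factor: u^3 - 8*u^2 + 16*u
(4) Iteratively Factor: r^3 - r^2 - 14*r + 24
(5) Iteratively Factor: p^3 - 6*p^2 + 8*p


(1) = (c)*(c^4 + 3*c^3 - 8*c^2 - 12*c + 16) = c*(c - 2)*(c^3 + 5*c^2 + 2*c - 8) = c*(c - 2)*(c - 1)*(c^2 + 6*c + 8) = c*(c - 2)*(c - 1)*(c + 2)*(c + 4)
(2) = (q + 1)*(q^3 - q) = (q - 1)*(q + 1)*(q^2 + q) = (q - 1)*(q + 1)^2*(q)
(3) = (u)*(u^2 - 8*u + 16) = u*(u - 4)*(u - 4)
(4) = (r + 4)*(r^2 - 5*r + 6) = (r - 3)*(r + 4)*(r - 2)
(5) = (p - 2)*(p^2 - 4*p) = (p - 4)*(p - 2)*(p)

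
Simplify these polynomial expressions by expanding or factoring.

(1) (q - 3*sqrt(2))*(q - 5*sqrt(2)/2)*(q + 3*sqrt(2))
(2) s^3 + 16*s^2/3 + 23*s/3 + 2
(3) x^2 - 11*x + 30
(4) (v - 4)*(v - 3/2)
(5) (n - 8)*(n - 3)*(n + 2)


(1) = q^3 - 5*sqrt(2)*q^2/2 - 18*q + 45*sqrt(2)
(2) = (s + 1/3)*(s + 2)*(s + 3)
(3) = (x - 6)*(x - 5)
(4) = v^2 - 11*v/2 + 6
(5) = n^3 - 9*n^2 + 2*n + 48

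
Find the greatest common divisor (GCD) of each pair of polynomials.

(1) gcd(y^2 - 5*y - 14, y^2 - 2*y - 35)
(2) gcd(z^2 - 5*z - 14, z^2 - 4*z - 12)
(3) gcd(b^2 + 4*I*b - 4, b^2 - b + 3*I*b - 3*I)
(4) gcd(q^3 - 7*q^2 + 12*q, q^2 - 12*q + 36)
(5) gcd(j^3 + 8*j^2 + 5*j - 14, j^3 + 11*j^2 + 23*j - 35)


(1) = y - 7
(2) = gcd((z - 7)*(z + 2), (z - 6)*(z + 2)) = z + 2
(3) = 1
(4) = 1
(5) = j^2 + 6*j - 7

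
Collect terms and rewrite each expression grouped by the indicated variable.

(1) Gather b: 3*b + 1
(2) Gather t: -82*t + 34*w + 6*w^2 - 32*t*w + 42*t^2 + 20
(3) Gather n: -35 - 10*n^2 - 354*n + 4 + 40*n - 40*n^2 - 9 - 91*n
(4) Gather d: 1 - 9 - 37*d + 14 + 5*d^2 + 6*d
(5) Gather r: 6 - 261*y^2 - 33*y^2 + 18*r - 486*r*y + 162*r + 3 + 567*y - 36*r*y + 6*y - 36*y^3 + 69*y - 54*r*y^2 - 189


(1) = 3*b + 1
(2) = 42*t^2 + t*(-32*w - 82) + 6*w^2 + 34*w + 20
(3) = -50*n^2 - 405*n - 40
(4) = 5*d^2 - 31*d + 6
(5) = r*(-54*y^2 - 522*y + 180) - 36*y^3 - 294*y^2 + 642*y - 180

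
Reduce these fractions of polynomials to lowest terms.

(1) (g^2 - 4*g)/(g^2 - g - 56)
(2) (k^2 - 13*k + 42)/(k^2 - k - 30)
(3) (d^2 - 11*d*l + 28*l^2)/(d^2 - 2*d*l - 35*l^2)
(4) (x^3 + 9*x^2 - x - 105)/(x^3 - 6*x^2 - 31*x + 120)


(1) = (g^2 - 4*g)/(g^2 - g - 56)
(2) = (k - 7)/(k + 5)
(3) = (d - 4*l)/(d + 5*l)
(4) = (x + 7)/(x - 8)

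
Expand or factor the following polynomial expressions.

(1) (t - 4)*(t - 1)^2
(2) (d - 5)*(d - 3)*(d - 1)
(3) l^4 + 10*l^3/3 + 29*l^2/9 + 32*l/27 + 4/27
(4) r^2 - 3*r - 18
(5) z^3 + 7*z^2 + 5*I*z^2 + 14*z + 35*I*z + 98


(1) = t^3 - 6*t^2 + 9*t - 4
(2) = d^3 - 9*d^2 + 23*d - 15
(3) = (l + 1/3)^2*(l + 2/3)*(l + 2)
(4) = (r - 6)*(r + 3)
(5) = (z + 7)*(z - 2*I)*(z + 7*I)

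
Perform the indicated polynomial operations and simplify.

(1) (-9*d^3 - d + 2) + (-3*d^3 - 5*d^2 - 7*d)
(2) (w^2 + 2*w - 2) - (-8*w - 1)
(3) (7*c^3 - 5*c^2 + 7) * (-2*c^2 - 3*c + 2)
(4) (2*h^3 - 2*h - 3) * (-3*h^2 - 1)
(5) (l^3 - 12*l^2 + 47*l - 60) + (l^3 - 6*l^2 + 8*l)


(1) = -12*d^3 - 5*d^2 - 8*d + 2
(2) = w^2 + 10*w - 1
(3) = -14*c^5 - 11*c^4 + 29*c^3 - 24*c^2 - 21*c + 14
(4) = -6*h^5 + 4*h^3 + 9*h^2 + 2*h + 3
(5) = 2*l^3 - 18*l^2 + 55*l - 60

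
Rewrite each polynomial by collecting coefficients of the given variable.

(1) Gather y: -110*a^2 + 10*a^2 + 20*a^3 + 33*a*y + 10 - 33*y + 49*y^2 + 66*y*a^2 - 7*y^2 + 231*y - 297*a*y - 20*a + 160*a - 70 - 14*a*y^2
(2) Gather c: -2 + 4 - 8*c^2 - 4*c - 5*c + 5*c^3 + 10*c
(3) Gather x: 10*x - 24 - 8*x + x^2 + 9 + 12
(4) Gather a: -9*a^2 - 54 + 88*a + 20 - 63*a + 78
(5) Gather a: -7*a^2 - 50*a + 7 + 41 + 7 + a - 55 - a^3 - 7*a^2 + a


(1) = 20*a^3 - 100*a^2 + 140*a + y^2*(42 - 14*a) + y*(66*a^2 - 264*a + 198) - 60
(2) = 5*c^3 - 8*c^2 + c + 2
(3) = x^2 + 2*x - 3
(4) = -9*a^2 + 25*a + 44
(5) = -a^3 - 14*a^2 - 48*a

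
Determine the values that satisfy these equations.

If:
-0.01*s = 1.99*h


Then:
h = -0.0050251256281407*s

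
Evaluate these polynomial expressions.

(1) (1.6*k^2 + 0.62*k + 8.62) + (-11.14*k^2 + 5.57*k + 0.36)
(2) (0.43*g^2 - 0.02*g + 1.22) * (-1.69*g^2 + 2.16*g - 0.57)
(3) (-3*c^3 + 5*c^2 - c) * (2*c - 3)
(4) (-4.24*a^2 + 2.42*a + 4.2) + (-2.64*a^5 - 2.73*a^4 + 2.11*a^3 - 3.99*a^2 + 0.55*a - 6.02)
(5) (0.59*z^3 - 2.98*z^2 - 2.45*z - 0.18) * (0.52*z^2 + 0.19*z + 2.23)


(1) = -9.54*k^2 + 6.19*k + 8.98
(2) = -0.7267*g^4 + 0.9626*g^3 - 2.3501*g^2 + 2.6466*g - 0.6954
(3) = -6*c^4 + 19*c^3 - 17*c^2 + 3*c
(4) = -2.64*a^5 - 2.73*a^4 + 2.11*a^3 - 8.23*a^2 + 2.97*a - 1.82
(5) = 0.3068*z^5 - 1.4375*z^4 - 0.5245*z^3 - 7.2045*z^2 - 5.4977*z - 0.4014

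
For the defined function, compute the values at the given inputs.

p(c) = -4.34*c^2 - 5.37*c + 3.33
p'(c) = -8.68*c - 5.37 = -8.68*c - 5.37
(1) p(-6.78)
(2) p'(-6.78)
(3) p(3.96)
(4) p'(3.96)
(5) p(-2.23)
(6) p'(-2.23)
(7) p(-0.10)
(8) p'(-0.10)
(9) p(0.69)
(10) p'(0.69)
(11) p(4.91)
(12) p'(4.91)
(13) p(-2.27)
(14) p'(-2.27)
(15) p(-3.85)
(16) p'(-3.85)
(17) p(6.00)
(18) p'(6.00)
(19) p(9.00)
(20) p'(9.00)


(1) = -159.76
(2) = 53.48
(3) = -85.99
(4) = -39.74
(5) = -6.28
(6) = 13.99
(7) = 3.82
(8) = -4.50
(9) = -2.44
(10) = -11.36
(11) = -127.67
(12) = -47.99
(13) = -6.84
(14) = 14.33
(15) = -40.33
(16) = 28.05
(17) = -185.13
(18) = -57.45
(19) = -396.54
(20) = -83.49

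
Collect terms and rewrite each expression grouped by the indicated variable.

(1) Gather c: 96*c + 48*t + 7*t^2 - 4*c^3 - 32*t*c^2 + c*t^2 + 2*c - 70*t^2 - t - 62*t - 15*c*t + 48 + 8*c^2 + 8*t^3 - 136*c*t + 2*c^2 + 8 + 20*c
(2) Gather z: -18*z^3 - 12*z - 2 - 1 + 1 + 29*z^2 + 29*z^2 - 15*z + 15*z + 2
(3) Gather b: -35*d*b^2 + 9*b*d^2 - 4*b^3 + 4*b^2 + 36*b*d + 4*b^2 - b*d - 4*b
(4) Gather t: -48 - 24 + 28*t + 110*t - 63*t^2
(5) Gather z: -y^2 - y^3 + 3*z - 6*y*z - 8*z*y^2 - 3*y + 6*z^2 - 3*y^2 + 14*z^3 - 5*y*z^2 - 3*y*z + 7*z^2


(1) = -4*c^3 + c^2*(10 - 32*t) + c*(t^2 - 151*t + 118) + 8*t^3 - 63*t^2 - 15*t + 56
(2) = -18*z^3 + 58*z^2 - 12*z
(3) = -4*b^3 + b^2*(8 - 35*d) + b*(9*d^2 + 35*d - 4)
(4) = -63*t^2 + 138*t - 72
(5) = -y^3 - 4*y^2 - 3*y + 14*z^3 + z^2*(13 - 5*y) + z*(-8*y^2 - 9*y + 3)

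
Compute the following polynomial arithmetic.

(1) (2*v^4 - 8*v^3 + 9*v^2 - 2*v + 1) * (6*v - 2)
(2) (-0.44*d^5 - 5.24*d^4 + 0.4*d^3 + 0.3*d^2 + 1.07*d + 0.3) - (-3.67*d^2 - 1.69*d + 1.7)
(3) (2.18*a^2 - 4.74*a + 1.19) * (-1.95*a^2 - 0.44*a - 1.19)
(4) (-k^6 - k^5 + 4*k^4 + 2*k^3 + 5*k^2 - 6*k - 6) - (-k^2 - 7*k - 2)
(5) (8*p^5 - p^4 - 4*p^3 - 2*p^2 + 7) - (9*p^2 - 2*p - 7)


(1) = 12*v^5 - 52*v^4 + 70*v^3 - 30*v^2 + 10*v - 2
(2) = -0.44*d^5 - 5.24*d^4 + 0.4*d^3 + 3.97*d^2 + 2.76*d - 1.4
(3) = -4.251*a^4 + 8.2838*a^3 - 2.8291*a^2 + 5.117*a - 1.4161
(4) = -k^6 - k^5 + 4*k^4 + 2*k^3 + 6*k^2 + k - 4
(5) = 8*p^5 - p^4 - 4*p^3 - 11*p^2 + 2*p + 14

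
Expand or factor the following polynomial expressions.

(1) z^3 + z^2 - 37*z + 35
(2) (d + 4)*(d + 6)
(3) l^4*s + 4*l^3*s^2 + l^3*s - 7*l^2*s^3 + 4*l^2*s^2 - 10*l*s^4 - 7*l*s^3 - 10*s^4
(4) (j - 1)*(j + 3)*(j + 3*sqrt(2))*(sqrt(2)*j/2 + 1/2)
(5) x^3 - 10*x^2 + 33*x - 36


(1) = (z - 5)*(z - 1)*(z + 7)
(2) = d^2 + 10*d + 24
(3) = (l - 2*s)*(l + s)*(l + 5*s)*(l*s + s)
(4) = sqrt(2)*j^4/2 + sqrt(2)*j^3 + 7*j^3/2 + 7*j^2 - 21*j/2 + 3*sqrt(2)*j - 9*sqrt(2)/2
(5) = (x - 4)*(x - 3)^2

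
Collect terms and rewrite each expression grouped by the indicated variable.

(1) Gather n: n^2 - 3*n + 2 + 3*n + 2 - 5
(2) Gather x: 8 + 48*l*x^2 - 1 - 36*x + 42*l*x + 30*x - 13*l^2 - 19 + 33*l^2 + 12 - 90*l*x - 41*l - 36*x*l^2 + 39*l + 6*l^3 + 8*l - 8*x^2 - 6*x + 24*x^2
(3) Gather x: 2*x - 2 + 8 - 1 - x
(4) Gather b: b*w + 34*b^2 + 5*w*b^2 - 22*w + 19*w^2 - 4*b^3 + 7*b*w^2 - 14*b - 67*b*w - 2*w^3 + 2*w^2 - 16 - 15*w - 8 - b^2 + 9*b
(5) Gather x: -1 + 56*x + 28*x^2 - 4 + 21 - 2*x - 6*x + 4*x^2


(1) = n^2 - 1
(2) = 6*l^3 + 20*l^2 + 6*l + x^2*(48*l + 16) + x*(-36*l^2 - 48*l - 12)
(3) = x + 5
(4) = -4*b^3 + b^2*(5*w + 33) + b*(7*w^2 - 66*w - 5) - 2*w^3 + 21*w^2 - 37*w - 24
(5) = 32*x^2 + 48*x + 16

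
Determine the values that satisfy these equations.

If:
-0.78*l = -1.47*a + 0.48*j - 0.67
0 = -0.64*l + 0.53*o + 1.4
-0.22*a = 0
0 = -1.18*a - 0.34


Then:
No Solution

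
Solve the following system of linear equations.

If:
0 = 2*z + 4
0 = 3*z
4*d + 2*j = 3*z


Then:
No Solution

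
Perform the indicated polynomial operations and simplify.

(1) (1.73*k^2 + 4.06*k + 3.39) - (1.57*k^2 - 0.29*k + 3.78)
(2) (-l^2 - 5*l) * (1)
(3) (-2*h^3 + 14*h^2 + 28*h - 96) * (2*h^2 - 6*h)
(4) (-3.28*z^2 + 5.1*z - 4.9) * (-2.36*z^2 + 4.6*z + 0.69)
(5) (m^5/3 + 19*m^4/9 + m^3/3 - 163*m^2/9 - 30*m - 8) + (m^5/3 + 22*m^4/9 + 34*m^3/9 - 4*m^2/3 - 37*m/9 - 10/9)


(1) = 0.16*k^2 + 4.35*k - 0.39
(2) = -l^2 - 5*l
(3) = -4*h^5 + 40*h^4 - 28*h^3 - 360*h^2 + 576*h
(4) = 7.7408*z^4 - 27.124*z^3 + 32.7608*z^2 - 19.021*z - 3.381
(5) = 2*m^5/3 + 41*m^4/9 + 37*m^3/9 - 175*m^2/9 - 307*m/9 - 82/9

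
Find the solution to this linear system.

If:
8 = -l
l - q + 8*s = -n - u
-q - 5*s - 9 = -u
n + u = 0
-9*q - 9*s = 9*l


Then:
l = -8
n = -217/9
q = 56/9
s = 16/9
u = 217/9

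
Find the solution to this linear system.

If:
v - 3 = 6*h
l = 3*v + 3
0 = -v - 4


Then:
h = -7/6
l = -9
v = -4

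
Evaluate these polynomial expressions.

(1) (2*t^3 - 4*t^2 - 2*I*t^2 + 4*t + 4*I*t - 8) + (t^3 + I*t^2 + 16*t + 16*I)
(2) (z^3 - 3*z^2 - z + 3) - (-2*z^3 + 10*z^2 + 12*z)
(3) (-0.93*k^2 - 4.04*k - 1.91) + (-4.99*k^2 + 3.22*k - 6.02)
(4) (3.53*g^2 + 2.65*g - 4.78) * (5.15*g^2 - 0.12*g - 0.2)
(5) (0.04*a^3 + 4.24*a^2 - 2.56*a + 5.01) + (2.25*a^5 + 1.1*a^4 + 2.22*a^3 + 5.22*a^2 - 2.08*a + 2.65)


(1) = 3*t^3 - 4*t^2 - I*t^2 + 20*t + 4*I*t - 8 + 16*I
(2) = 3*z^3 - 13*z^2 - 13*z + 3
(3) = -5.92*k^2 - 0.82*k - 7.93
(4) = 18.1795*g^4 + 13.2239*g^3 - 25.641*g^2 + 0.0436*g + 0.956
(5) = 2.25*a^5 + 1.1*a^4 + 2.26*a^3 + 9.46*a^2 - 4.64*a + 7.66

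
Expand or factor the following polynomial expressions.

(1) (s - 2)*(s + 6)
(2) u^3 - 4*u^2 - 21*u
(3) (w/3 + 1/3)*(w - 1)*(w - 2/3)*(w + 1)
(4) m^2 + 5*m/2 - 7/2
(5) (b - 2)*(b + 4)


(1) = s^2 + 4*s - 12
(2) = u*(u - 7)*(u + 3)
(3) = w^4/3 + w^3/9 - 5*w^2/9 - w/9 + 2/9
(4) = (m - 1)*(m + 7/2)
(5) = b^2 + 2*b - 8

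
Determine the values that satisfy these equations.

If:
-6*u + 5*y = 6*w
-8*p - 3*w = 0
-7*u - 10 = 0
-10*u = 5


Then:
No Solution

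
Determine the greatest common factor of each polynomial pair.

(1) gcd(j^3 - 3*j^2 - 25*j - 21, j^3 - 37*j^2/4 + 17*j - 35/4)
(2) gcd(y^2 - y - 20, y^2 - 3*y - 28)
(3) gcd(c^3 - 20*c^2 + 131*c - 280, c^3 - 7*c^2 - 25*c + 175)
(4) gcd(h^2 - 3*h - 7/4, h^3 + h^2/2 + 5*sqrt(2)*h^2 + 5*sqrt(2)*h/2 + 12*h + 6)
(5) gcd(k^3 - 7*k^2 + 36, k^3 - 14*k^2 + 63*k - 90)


(1) = j - 7
(2) = y + 4
(3) = gcd((c - 8)*(c - 7)*(c - 5), (c - 7)*(c - 5)*(c + 5)) = c^2 - 12*c + 35
(4) = h + 1/2
(5) = gcd((k - 6)*(k - 3)*(k + 2), (k - 6)*(k - 5)*(k - 3)) = k^2 - 9*k + 18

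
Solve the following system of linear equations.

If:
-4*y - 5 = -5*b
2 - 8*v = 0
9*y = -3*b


Then:
b = 15/19
v = 1/4
y = -5/19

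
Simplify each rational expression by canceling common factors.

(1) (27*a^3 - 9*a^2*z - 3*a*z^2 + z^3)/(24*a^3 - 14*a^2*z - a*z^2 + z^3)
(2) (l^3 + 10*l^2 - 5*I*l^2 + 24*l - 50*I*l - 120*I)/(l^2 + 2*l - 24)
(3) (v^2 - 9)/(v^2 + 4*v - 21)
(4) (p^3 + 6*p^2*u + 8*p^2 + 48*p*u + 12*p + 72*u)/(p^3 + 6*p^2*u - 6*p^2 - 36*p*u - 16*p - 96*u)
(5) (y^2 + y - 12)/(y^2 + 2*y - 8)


(1) = (-9*a^2 + z^2)/(-8*a^2 + 2*a*z + z^2)
(2) = (l^2 + l*(4 - 5*I) - 20*I)/(l - 4)
(3) = (v + 3)/(v + 7)
(4) = (p + 6)/(p - 8)
(5) = (y - 3)/(y - 2)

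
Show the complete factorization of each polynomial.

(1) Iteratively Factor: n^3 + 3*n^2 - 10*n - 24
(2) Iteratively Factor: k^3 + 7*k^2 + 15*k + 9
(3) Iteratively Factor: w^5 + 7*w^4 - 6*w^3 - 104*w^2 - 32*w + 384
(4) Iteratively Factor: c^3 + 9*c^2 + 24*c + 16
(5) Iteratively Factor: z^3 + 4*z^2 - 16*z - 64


(1) = (n - 3)*(n^2 + 6*n + 8) = (n - 3)*(n + 4)*(n + 2)
(2) = (k + 3)*(k^2 + 4*k + 3) = (k + 3)^2*(k + 1)
(3) = (w + 4)*(w^4 + 3*w^3 - 18*w^2 - 32*w + 96) = (w + 4)^2*(w^3 - w^2 - 14*w + 24) = (w - 2)*(w + 4)^2*(w^2 + w - 12) = (w - 3)*(w - 2)*(w + 4)^2*(w + 4)
(4) = (c + 4)*(c^2 + 5*c + 4) = (c + 1)*(c + 4)*(c + 4)
(5) = (z - 4)*(z^2 + 8*z + 16) = (z - 4)*(z + 4)*(z + 4)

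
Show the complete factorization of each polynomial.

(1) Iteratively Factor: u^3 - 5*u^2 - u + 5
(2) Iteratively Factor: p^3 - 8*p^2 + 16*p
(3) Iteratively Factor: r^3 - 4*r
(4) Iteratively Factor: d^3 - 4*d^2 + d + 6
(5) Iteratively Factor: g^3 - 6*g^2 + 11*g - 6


(1) = (u - 1)*(u^2 - 4*u - 5) = (u - 1)*(u + 1)*(u - 5)
(2) = (p - 4)*(p^2 - 4*p) = p*(p - 4)*(p - 4)
(3) = (r + 2)*(r^2 - 2*r) = r*(r + 2)*(r - 2)
(4) = (d + 1)*(d^2 - 5*d + 6) = (d - 3)*(d + 1)*(d - 2)
(5) = (g - 3)*(g^2 - 3*g + 2) = (g - 3)*(g - 2)*(g - 1)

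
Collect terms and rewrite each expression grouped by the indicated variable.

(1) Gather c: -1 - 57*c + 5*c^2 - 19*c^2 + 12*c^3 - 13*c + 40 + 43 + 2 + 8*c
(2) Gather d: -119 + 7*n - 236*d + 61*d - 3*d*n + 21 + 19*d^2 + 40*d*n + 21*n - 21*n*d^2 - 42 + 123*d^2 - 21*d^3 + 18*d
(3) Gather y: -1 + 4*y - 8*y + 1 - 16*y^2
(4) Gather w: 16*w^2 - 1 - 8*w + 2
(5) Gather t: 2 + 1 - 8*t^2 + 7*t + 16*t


(1) = 12*c^3 - 14*c^2 - 62*c + 84
(2) = -21*d^3 + d^2*(142 - 21*n) + d*(37*n - 157) + 28*n - 140
(3) = -16*y^2 - 4*y
(4) = 16*w^2 - 8*w + 1
(5) = -8*t^2 + 23*t + 3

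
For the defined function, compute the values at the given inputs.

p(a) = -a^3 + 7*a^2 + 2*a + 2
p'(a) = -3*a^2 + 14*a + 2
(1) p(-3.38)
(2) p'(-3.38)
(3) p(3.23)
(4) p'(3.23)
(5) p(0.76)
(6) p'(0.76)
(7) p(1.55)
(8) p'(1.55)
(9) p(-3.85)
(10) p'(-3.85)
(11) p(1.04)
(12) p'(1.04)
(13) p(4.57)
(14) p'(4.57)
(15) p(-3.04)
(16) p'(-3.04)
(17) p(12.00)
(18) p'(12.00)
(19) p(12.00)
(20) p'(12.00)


(1) = 113.83
(2) = -79.59
(3) = 47.79
(4) = 15.92
(5) = 7.12
(6) = 10.91
(7) = 18.19
(8) = 16.49
(9) = 155.12
(10) = -96.37
(11) = 10.53
(12) = 13.32
(13) = 61.89
(14) = 3.33
(15) = 88.71
(16) = -68.28
(17) = -694.00
(18) = -262.00
(19) = -694.00
(20) = -262.00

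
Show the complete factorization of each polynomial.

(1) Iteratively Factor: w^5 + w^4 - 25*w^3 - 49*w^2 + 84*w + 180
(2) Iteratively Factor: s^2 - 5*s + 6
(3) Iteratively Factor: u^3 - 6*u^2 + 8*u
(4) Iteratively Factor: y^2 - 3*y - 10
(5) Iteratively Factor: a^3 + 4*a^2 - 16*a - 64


(1) = (w + 3)*(w^4 - 2*w^3 - 19*w^2 + 8*w + 60) = (w - 2)*(w + 3)*(w^3 - 19*w - 30) = (w - 2)*(w + 3)^2*(w^2 - 3*w - 10) = (w - 5)*(w - 2)*(w + 3)^2*(w + 2)
(2) = (s - 3)*(s - 2)
(3) = (u - 2)*(u^2 - 4*u) = u*(u - 2)*(u - 4)
(4) = (y - 5)*(y + 2)
(5) = (a + 4)*(a^2 - 16) = (a - 4)*(a + 4)*(a + 4)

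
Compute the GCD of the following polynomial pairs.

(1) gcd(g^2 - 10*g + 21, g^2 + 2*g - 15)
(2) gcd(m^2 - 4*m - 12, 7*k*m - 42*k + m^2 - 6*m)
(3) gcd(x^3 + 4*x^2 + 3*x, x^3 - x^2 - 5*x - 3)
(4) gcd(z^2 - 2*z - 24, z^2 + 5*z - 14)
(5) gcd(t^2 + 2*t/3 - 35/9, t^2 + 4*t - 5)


(1) = gcd((g - 7)*(g - 3), (g - 3)*(g + 5)) = g - 3
(2) = gcd((m - 6)*(m + 2), (7*k + m)*(m - 6)) = m - 6
(3) = gcd(x*(x + 1)*(x + 3), (x - 3)*(x + 1)^2) = x + 1
(4) = gcd((z - 6)*(z + 4), (z - 2)*(z + 7)) = 1
(5) = 1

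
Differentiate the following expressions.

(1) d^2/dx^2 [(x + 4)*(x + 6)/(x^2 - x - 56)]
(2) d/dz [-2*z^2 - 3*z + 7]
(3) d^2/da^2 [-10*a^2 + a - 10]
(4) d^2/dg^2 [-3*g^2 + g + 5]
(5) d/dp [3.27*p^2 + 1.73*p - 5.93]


(1) = 2*(11*x^3 + 240*x^2 + 1608*x + 3944)/(x^6 - 3*x^5 - 165*x^4 + 335*x^3 + 9240*x^2 - 9408*x - 175616)
(2) = -4*z - 3
(3) = -20
(4) = -6
(5) = 6.54*p + 1.73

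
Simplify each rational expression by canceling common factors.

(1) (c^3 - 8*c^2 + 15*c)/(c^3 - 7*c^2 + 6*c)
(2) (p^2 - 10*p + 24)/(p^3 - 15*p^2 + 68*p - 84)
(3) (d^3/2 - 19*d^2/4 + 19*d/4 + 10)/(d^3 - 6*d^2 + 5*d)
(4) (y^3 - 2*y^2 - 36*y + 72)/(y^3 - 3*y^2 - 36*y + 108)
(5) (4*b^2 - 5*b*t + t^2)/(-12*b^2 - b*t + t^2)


(1) = (c^2 - 8*c + 15)/(c^2 - 7*c + 6)
(2) = (p - 4)/(p^2 - 9*p + 14)
(3) = (2*d^3 - 19*d^2 + 19*d + 40)/(4*d^3 - 24*d^2 + 20*d)
(4) = (y - 2)/(y - 3)
(5) = (-b + t)/(3*b + t)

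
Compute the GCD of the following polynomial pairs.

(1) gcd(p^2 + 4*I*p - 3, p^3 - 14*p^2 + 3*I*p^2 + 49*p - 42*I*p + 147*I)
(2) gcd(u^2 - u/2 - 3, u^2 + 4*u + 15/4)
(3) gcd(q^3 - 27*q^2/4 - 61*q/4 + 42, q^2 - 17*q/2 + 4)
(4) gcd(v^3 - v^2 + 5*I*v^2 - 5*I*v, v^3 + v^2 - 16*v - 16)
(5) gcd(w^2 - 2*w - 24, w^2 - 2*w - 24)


(1) = gcd((p + I)*(p + 3*I), (p - 7)^2*(p + 3*I)) = p + 3*I
(2) = gcd((u - 2)*(u + 3/2), (u + 3/2)*(u + 5/2)) = u + 3/2
(3) = q - 8
(4) = 1
(5) = gcd((w - 6)*(w + 4), (w - 6)*(w + 4)) = w^2 - 2*w - 24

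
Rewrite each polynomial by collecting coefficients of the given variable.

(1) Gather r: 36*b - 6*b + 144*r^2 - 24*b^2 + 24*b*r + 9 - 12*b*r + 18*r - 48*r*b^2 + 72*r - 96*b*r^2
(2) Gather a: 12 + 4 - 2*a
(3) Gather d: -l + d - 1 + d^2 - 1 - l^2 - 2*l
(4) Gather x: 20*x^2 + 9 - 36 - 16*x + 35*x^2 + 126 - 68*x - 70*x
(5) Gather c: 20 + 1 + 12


(1) = -24*b^2 + 30*b + r^2*(144 - 96*b) + r*(-48*b^2 + 12*b + 90) + 9
(2) = 16 - 2*a
(3) = d^2 + d - l^2 - 3*l - 2
(4) = 55*x^2 - 154*x + 99
(5) = 33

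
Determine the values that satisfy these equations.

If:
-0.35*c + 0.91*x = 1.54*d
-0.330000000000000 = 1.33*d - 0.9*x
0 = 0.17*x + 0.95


Then:
c = 3.20
d = -4.03
x = -5.59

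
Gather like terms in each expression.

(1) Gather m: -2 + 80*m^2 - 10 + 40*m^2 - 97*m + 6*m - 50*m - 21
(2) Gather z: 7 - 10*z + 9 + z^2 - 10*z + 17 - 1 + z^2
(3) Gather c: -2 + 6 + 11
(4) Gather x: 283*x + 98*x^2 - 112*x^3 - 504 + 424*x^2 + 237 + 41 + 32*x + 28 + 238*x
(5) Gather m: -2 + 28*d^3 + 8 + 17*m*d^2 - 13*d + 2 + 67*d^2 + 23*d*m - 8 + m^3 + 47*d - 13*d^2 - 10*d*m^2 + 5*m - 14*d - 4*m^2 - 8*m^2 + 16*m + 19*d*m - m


(1) = 120*m^2 - 141*m - 33
(2) = 2*z^2 - 20*z + 32
(3) = 15
(4) = -112*x^3 + 522*x^2 + 553*x - 198
(5) = 28*d^3 + 54*d^2 + 20*d + m^3 + m^2*(-10*d - 12) + m*(17*d^2 + 42*d + 20)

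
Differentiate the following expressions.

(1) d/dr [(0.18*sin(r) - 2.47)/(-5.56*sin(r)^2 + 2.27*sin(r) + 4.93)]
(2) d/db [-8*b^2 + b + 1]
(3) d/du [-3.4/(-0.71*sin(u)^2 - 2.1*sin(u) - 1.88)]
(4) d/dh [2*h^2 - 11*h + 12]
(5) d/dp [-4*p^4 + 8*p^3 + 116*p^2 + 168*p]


(1) = (1.0008*sin(r)^2 - 27.4664*sin(r) + 6.4943)*cos(r)/(30.9136*sin(r)^4 - 25.2424*sin(r)^3 - 49.6687*sin(r)^2 + 22.3822*sin(r) + 24.3049)
(2) = 1 - 16*b
(3) = -(4.828*sin(u) + 7.14)*cos(u)/(0.71*sin(u)^2 + 2.1*sin(u) + 1.88)^2
(4) = 4*h - 11
(5) = -16*p^3 + 24*p^2 + 232*p + 168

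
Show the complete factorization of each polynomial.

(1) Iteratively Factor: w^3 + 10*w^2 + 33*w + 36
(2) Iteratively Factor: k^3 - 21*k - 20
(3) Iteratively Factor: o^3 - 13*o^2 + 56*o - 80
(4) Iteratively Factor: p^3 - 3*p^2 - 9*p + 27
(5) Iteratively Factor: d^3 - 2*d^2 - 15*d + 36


(1) = (w + 3)*(w^2 + 7*w + 12) = (w + 3)^2*(w + 4)
(2) = (k - 5)*(k^2 + 5*k + 4) = (k - 5)*(k + 4)*(k + 1)
(3) = (o - 4)*(o^2 - 9*o + 20) = (o - 4)^2*(o - 5)
(4) = (p - 3)*(p^2 - 9) = (p - 3)*(p + 3)*(p - 3)
(5) = (d - 3)*(d^2 + d - 12) = (d - 3)*(d + 4)*(d - 3)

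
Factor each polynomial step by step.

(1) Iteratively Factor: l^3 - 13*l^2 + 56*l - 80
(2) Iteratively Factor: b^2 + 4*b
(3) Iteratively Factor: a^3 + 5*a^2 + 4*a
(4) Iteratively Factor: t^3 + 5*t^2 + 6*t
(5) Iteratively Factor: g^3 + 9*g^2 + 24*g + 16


(1) = (l - 4)*(l^2 - 9*l + 20) = (l - 4)^2*(l - 5)
(2) = (b)*(b + 4)
(3) = (a + 1)*(a^2 + 4*a) = (a + 1)*(a + 4)*(a)
(4) = (t + 3)*(t^2 + 2*t) = t*(t + 3)*(t + 2)
(5) = (g + 4)*(g^2 + 5*g + 4) = (g + 1)*(g + 4)*(g + 4)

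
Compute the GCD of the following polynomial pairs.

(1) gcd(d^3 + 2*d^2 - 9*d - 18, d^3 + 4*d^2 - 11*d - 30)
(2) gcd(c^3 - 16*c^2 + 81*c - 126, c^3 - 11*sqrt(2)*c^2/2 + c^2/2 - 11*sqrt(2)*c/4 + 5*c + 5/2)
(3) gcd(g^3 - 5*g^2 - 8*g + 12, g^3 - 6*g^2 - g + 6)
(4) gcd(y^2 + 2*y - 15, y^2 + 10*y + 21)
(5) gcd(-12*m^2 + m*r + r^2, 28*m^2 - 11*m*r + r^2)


(1) = d^2 - d - 6
(2) = 1
(3) = gcd((g - 6)*(g - 1)*(g + 2), (g - 6)*(g - 1)*(g + 1)) = g^2 - 7*g + 6
(4) = 1
(5) = gcd((-3*m + r)*(4*m + r), (-7*m + r)*(-4*m + r)) = 1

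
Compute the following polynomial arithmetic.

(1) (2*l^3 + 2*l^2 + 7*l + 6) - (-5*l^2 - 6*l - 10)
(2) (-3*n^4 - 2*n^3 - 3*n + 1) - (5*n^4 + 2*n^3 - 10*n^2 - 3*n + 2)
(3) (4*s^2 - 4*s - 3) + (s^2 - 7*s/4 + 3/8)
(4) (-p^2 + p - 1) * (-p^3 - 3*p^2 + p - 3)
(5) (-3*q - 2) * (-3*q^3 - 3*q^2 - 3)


(1) = 2*l^3 + 7*l^2 + 13*l + 16
(2) = -8*n^4 - 4*n^3 + 10*n^2 - 1
(3) = 5*s^2 - 23*s/4 - 21/8
(4) = p^5 + 2*p^4 - 3*p^3 + 7*p^2 - 4*p + 3
(5) = 9*q^4 + 15*q^3 + 6*q^2 + 9*q + 6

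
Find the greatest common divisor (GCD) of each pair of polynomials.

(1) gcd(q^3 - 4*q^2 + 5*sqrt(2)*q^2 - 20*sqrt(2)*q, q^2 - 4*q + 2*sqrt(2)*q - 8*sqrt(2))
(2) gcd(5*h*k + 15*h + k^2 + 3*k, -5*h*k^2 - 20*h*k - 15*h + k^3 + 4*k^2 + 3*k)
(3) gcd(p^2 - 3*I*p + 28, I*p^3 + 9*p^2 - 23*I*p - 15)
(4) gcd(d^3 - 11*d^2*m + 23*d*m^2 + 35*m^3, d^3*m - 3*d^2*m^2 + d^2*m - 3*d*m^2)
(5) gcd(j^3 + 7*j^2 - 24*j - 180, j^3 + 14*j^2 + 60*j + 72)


(1) = gcd(q*(q - 4)*(q + 5*sqrt(2)), (q - 4)*(q + 2*sqrt(2))) = q - 4
(2) = k + 3
(3) = 1
(4) = gcd((d - 7*m)*(d - 5*m)*(d + m), d*(d - 3*m)*(d*m + m)) = 1
(5) = j^2 + 12*j + 36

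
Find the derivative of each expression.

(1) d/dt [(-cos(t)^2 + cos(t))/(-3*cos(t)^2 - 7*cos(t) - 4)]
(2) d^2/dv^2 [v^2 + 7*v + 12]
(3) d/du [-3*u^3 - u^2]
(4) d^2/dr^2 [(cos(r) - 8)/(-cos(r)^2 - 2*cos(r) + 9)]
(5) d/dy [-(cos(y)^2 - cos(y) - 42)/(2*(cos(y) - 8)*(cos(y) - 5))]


(1) = 2*(-5*cos(t)^2 - 4*cos(t) + 2)*sin(t)/((cos(t) + 1)^2*(3*cos(t) + 4)^2)
(2) = 2
(3) = u*(-9*u - 2)
(4) = 2*(9*(1 - cos(2*r))^2*cos(r) - 34*(1 - cos(2*r))^2 - 74*cos(r) - 644*cos(2*r) + 12*cos(3*r) - 2*cos(5*r) + 180)/(4*cos(r) + cos(2*r) - 17)^3
(5) = (-6*cos(y)^2 + 82*cos(y) - 293)*sin(y)/((cos(y) - 8)^2*(cos(y) - 5)^2)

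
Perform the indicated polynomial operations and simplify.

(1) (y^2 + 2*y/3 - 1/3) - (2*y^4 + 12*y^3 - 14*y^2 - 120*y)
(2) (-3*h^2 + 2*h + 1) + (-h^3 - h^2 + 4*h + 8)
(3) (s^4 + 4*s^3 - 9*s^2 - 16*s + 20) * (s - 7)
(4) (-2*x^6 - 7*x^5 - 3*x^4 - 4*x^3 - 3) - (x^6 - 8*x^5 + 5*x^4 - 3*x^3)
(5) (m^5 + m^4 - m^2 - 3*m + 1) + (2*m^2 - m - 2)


(1) = -2*y^4 - 12*y^3 + 15*y^2 + 362*y/3 - 1/3
(2) = -h^3 - 4*h^2 + 6*h + 9
(3) = s^5 - 3*s^4 - 37*s^3 + 47*s^2 + 132*s - 140
(4) = -3*x^6 + x^5 - 8*x^4 - x^3 - 3
(5) = m^5 + m^4 + m^2 - 4*m - 1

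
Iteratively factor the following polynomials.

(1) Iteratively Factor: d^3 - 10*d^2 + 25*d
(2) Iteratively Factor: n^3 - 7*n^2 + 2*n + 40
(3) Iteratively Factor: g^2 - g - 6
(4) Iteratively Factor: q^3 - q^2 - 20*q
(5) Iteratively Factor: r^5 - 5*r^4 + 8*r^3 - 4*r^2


(1) = (d - 5)*(d^2 - 5*d) = d*(d - 5)*(d - 5)
(2) = (n - 5)*(n^2 - 2*n - 8) = (n - 5)*(n + 2)*(n - 4)
(3) = (g + 2)*(g - 3)
(4) = (q - 5)*(q^2 + 4*q) = q*(q - 5)*(q + 4)
(5) = (r)*(r^4 - 5*r^3 + 8*r^2 - 4*r) = r*(r - 1)*(r^3 - 4*r^2 + 4*r) = r*(r - 2)*(r - 1)*(r^2 - 2*r) = r^2*(r - 2)*(r - 1)*(r - 2)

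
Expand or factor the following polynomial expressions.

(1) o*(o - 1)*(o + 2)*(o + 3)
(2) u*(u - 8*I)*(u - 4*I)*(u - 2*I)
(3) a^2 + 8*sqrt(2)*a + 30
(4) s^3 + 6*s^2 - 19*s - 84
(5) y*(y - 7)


(1) = o^4 + 4*o^3 + o^2 - 6*o
(2) = u^4 - 14*I*u^3 - 56*u^2 + 64*I*u
(3) = (a + 3*sqrt(2))*(a + 5*sqrt(2))
(4) = (s - 4)*(s + 3)*(s + 7)
(5) = y^2 - 7*y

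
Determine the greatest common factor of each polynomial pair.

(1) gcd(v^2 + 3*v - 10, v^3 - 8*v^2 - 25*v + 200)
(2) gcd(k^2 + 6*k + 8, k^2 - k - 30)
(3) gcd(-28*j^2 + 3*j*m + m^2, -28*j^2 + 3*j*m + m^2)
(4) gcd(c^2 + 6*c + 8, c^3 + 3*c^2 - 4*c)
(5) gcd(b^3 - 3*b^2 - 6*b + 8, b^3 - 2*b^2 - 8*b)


(1) = v + 5
(2) = 1
(3) = 28*j^2 - 3*j*m - m^2
(4) = c + 4
(5) = gcd((b - 4)*(b - 1)*(b + 2), b*(b - 4)*(b + 2)) = b^2 - 2*b - 8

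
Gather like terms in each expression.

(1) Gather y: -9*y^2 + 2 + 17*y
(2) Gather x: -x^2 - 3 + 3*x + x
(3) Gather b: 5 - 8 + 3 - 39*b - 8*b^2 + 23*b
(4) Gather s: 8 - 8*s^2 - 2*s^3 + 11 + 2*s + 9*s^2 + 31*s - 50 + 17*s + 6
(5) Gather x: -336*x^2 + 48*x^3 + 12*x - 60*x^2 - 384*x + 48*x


(1) = -9*y^2 + 17*y + 2
(2) = -x^2 + 4*x - 3
(3) = -8*b^2 - 16*b
(4) = -2*s^3 + s^2 + 50*s - 25
(5) = 48*x^3 - 396*x^2 - 324*x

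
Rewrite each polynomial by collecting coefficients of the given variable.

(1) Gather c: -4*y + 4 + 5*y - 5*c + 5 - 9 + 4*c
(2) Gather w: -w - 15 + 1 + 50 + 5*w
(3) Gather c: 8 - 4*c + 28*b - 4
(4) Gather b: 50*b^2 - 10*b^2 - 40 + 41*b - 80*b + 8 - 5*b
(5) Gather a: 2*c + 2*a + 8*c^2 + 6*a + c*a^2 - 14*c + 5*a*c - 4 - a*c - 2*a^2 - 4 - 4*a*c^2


(1) = -c + y
(2) = 4*w + 36
(3) = 28*b - 4*c + 4
(4) = 40*b^2 - 44*b - 32
(5) = a^2*(c - 2) + a*(-4*c^2 + 4*c + 8) + 8*c^2 - 12*c - 8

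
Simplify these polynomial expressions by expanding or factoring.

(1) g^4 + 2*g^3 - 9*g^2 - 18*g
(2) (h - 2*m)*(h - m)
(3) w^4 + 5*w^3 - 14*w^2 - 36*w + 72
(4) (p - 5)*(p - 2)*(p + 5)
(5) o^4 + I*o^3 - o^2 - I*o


(1) = g*(g - 3)*(g + 2)*(g + 3)
(2) = h^2 - 3*h*m + 2*m^2
(3) = (w - 2)^2*(w + 3)*(w + 6)
(4) = p^3 - 2*p^2 - 25*p + 50
(5) = o*(o + I)*(-I*o + I)*(I*o + I)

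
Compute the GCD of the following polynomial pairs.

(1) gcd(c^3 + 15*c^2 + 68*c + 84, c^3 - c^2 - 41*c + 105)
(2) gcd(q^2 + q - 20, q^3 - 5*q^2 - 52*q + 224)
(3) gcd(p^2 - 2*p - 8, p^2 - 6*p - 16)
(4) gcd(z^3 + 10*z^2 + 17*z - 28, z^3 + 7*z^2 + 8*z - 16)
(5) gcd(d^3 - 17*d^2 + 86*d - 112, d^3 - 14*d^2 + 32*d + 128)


(1) = gcd((c + 2)*(c + 6)*(c + 7), (c - 5)*(c - 3)*(c + 7)) = c + 7
(2) = gcd((q - 4)*(q + 5), (q - 8)*(q - 4)*(q + 7)) = q - 4
(3) = gcd((p - 4)*(p + 2), (p - 8)*(p + 2)) = p + 2
(4) = z^2 + 3*z - 4
(5) = d - 8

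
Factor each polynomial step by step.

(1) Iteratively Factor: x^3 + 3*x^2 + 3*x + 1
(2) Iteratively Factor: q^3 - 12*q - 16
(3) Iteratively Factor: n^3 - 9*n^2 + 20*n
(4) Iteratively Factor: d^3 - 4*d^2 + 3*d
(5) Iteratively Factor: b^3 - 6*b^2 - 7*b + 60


(1) = (x + 1)*(x^2 + 2*x + 1) = (x + 1)^2*(x + 1)
(2) = (q + 2)*(q^2 - 2*q - 8) = (q - 4)*(q + 2)*(q + 2)
(3) = (n - 4)*(n^2 - 5*n) = n*(n - 4)*(n - 5)
(4) = (d)*(d^2 - 4*d + 3) = d*(d - 1)*(d - 3)
(5) = (b - 5)*(b^2 - b - 12) = (b - 5)*(b - 4)*(b + 3)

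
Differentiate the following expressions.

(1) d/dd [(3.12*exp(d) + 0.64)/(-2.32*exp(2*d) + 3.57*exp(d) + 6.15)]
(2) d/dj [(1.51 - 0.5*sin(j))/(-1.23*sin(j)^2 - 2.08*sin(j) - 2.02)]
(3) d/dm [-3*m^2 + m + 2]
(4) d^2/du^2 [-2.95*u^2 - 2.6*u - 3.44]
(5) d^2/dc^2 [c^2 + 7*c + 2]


(1) = (7.2384*exp(2*d) + 2.9696*exp(d) + 16.9032)*exp(d)/(5.3824*exp(4*d) - 16.5648*exp(3*d) - 15.7911*exp(2*d) + 43.911*exp(d) + 37.8225)
(2) = (-0.615*sin(j)^2 + 3.7146*sin(j) + 4.1508)*cos(j)/(1.5129*sin(j)^4 + 5.1168*sin(j)^3 + 9.2956*sin(j)^2 + 8.4032*sin(j) + 4.0804)
(3) = 1 - 6*m
(4) = -5.90000000000000
(5) = 2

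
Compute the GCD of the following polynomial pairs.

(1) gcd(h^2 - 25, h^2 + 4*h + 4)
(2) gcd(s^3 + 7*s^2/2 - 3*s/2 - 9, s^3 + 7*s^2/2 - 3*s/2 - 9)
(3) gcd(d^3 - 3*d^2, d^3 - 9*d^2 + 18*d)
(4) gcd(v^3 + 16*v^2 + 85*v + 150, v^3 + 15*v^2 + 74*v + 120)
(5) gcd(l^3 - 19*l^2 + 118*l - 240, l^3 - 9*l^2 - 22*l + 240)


(1) = gcd((h - 5)*(h + 5), (h + 2)^2) = 1
(2) = gcd((s - 3/2)*(s + 2)*(s + 3), (s - 3/2)*(s + 2)*(s + 3)) = s^3 + 7*s^2/2 - 3*s/2 - 9
(3) = d^2 - 3*d
(4) = v^2 + 11*v + 30
(5) = gcd((l - 8)*(l - 6)*(l - 5), (l - 8)*(l - 6)*(l + 5)) = l^2 - 14*l + 48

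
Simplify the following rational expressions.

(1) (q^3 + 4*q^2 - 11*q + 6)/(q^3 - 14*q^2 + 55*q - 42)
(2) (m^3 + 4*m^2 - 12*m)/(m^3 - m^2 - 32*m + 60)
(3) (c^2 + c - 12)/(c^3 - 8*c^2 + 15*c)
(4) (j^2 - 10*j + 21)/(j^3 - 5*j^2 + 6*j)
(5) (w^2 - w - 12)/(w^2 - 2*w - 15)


(1) = (q^2 + 5*q - 6)/(q^2 - 13*q + 42)
(2) = m/(m - 5)
(3) = (c + 4)/(c^2 - 5*c)
(4) = (j - 7)/(j^2 - 2*j)
(5) = (w - 4)/(w - 5)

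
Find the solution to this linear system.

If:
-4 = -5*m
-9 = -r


Then:
m = 4/5
r = 9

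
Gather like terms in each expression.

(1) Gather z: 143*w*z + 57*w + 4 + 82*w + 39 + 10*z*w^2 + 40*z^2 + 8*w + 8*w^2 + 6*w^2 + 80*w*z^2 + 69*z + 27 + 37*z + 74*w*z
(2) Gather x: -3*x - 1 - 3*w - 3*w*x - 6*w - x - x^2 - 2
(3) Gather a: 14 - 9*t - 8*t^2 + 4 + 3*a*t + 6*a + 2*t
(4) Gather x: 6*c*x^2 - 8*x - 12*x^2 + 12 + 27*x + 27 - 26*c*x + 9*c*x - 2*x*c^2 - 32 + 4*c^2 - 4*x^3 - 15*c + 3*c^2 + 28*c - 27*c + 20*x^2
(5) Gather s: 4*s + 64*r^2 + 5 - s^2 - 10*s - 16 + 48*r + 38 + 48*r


(1) = 14*w^2 + 147*w + z^2*(80*w + 40) + z*(10*w^2 + 217*w + 106) + 70
(2) = -9*w - x^2 + x*(-3*w - 4) - 3
(3) = a*(3*t + 6) - 8*t^2 - 7*t + 18
(4) = 7*c^2 - 14*c - 4*x^3 + x^2*(6*c + 8) + x*(-2*c^2 - 17*c + 19) + 7
(5) = 64*r^2 + 96*r - s^2 - 6*s + 27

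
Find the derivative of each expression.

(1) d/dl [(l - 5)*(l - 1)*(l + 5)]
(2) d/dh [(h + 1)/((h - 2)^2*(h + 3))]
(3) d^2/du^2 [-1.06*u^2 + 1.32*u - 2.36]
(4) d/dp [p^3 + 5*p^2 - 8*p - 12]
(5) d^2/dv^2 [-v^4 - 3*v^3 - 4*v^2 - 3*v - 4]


(1) = 3*l^2 - 2*l - 25
(2) = 2*(-h^2 - 3*h - 5)/(h^5 - 15*h^3 + 10*h^2 + 60*h - 72)
(3) = -2.12000000000000
(4) = 3*p^2 + 10*p - 8
(5) = -12*v^2 - 18*v - 8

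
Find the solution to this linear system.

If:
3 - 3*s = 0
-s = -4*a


Then:
a = 1/4
s = 1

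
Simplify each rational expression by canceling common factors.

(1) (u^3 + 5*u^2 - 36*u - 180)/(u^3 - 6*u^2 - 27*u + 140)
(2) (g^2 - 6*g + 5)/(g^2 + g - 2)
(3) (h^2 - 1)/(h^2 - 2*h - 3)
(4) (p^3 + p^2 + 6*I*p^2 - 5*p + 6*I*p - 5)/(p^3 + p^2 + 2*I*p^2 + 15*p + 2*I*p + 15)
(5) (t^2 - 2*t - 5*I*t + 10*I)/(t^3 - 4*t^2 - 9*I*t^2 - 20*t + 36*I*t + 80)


(1) = (u^2 - 36)/(u^2 - 11*u + 28)
(2) = (g - 5)/(g + 2)
(3) = (h - 1)/(h - 3)
(4) = (p + I)/(p - 3*I)
(5) = (t - 2)/(t^2 + t*(-4 - 4*I) + 16*I)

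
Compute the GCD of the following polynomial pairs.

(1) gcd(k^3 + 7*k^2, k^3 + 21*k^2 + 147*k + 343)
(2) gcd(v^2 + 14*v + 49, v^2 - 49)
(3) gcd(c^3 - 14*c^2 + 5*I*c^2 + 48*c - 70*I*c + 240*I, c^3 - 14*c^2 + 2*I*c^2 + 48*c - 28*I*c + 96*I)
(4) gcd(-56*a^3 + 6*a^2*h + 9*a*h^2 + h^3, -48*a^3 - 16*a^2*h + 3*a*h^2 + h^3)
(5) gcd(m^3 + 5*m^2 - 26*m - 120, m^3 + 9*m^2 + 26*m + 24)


(1) = gcd(k^2*(k + 7), (k + 7)^3) = k + 7
(2) = gcd((v + 7)^2, (v - 7)*(v + 7)) = v + 7
(3) = c^2 - 14*c + 48
(4) = gcd((-2*a + h)*(4*a + h)*(7*a + h), (-4*a + h)*(3*a + h)*(4*a + h)) = 4*a + h
(5) = m + 4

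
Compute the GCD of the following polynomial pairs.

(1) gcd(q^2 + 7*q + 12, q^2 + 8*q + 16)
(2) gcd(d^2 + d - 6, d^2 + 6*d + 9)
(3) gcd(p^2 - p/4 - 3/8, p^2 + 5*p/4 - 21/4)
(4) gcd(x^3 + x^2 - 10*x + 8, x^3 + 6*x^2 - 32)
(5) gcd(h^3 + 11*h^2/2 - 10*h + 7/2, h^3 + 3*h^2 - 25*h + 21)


(1) = q + 4
(2) = d + 3
(3) = gcd((p - 3/4)*(p + 1/2), (p - 7/4)*(p + 3)) = 1
(4) = x^2 + 2*x - 8
(5) = gcd((h - 1)*(h - 1/2)*(h + 7), (h - 3)*(h - 1)*(h + 7)) = h^2 + 6*h - 7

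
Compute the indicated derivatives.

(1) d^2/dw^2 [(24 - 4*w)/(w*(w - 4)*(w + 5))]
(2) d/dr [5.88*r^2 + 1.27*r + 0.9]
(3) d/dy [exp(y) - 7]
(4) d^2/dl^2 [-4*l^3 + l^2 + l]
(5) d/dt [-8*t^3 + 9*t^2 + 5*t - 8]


(1) = 24*(-w^5 + 11*w^4 + 9*w^3 - 114*w^2 - 120*w + 800)/(w^3*(w^6 + 3*w^5 - 57*w^4 - 119*w^3 + 1140*w^2 + 1200*w - 8000))
(2) = 11.76*r + 1.27
(3) = exp(y)
(4) = 2 - 24*l
(5) = -24*t^2 + 18*t + 5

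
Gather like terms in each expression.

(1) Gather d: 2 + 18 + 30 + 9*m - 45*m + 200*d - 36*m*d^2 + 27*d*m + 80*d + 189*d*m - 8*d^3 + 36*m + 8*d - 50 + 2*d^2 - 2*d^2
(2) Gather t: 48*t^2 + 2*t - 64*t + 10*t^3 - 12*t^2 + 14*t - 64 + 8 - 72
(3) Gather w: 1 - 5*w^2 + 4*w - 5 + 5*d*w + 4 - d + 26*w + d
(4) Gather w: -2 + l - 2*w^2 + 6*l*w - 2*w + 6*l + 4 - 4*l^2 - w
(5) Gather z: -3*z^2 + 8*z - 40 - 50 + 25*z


(1) = -8*d^3 - 36*d^2*m + d*(216*m + 288)
(2) = 10*t^3 + 36*t^2 - 48*t - 128
(3) = -5*w^2 + w*(5*d + 30)
(4) = -4*l^2 + 7*l - 2*w^2 + w*(6*l - 3) + 2
(5) = -3*z^2 + 33*z - 90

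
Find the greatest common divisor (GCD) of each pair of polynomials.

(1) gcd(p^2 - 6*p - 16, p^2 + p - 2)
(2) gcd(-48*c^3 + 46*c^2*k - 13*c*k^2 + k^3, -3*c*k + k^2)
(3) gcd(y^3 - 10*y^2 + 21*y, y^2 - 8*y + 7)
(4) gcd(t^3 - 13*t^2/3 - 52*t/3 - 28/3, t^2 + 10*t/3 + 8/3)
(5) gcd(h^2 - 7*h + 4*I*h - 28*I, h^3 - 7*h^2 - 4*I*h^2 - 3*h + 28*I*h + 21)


(1) = gcd((p - 8)*(p + 2), (p - 1)*(p + 2)) = p + 2
(2) = gcd((-8*c + k)*(-3*c + k)*(-2*c + k), k*(-3*c + k)) = 3*c - k
(3) = y - 7
(4) = t + 2
(5) = gcd((h - 7)*(h + 4*I), (h - 7)*(h - 3*I)*(h - I)) = h - 7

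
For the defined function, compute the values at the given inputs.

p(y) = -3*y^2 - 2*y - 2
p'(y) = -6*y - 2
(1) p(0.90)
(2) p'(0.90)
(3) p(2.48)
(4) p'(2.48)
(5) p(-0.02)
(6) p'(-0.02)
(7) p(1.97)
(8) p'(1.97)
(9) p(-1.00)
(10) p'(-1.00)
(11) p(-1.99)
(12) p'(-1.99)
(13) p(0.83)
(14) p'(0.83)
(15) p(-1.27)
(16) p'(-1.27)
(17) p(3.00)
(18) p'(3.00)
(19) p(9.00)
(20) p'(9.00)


(1) = -6.23
(2) = -7.40
(3) = -25.41
(4) = -16.88
(5) = -1.96
(6) = -1.88
(7) = -17.58
(8) = -13.82
(9) = -3.00
(10) = 4.00
(11) = -9.90
(12) = 9.94
(13) = -5.73
(14) = -6.98
(15) = -4.30
(16) = 5.62
(17) = -35.00
(18) = -20.00
(19) = -263.00
(20) = -56.00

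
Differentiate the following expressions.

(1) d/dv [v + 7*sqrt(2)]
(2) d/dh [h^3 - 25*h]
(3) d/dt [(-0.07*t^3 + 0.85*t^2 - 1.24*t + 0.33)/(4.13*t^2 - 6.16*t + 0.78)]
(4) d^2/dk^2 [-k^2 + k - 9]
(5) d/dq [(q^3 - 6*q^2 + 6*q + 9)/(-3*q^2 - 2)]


(1) = 1
(2) = 3*h^2 - 25
(3) = (-0.2891*t^4 + 0.8624*t^3 - 0.2786*t^2 - 1.3998*t + 1.0656)/(17.0569*t^4 - 50.8816*t^3 + 44.3884*t^2 - 9.6096*t + 0.6084)
(4) = -2
(5) = 3*(-q^4 + 4*q^2 + 26*q - 4)/(9*q^4 + 12*q^2 + 4)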